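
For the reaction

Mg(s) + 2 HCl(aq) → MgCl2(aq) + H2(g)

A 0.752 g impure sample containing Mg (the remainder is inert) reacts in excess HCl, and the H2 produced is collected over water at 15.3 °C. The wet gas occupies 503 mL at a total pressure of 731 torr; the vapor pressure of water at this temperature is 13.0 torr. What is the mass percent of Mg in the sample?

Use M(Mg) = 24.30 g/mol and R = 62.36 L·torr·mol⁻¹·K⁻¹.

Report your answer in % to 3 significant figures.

P(H2) = 731 − 13.0 = 718.0 torr
n(H2) = PV/RT = (718.0 × 0.5030) / (62.36 × 288.45) = 0.02008 mol
n(Mg) = (1/1) × 0.02008 = 0.02008 mol
m(Mg) = 0.02008 × 24.30 = 0.4879 g
%Mg = 0.4879 / 0.752 × 100 = 64.88%

64.9 %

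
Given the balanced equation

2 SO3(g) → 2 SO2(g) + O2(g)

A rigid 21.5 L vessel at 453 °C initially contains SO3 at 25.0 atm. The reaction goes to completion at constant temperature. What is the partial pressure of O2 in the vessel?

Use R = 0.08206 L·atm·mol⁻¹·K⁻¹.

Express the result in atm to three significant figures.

12.5 atm

n(SO3)₀ = PV/RT = (25.0 × 21.5) / (0.08206 × 726.15) = 9.020 mol
n(O2) = (1/2) × 9.020 = 4.510 mol
P(O2) = nRT/V = 4.510 × 0.08206 × 726.15 / 21.5 = 12.50 atm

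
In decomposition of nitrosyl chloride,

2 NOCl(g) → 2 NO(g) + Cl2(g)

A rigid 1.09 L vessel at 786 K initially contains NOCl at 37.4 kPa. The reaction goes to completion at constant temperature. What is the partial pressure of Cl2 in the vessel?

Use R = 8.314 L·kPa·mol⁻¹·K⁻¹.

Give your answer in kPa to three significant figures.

n(NOCl)₀ = PV/RT = (37.4 × 1.09) / (8.314 × 786) = 0.006238 mol
n(Cl2) = (1/2) × 0.006238 = 0.003119 mol
P(Cl2) = nRT/V = 0.003119 × 8.314 × 786 / 1.09 = 18.70 kPa

18.7 kPa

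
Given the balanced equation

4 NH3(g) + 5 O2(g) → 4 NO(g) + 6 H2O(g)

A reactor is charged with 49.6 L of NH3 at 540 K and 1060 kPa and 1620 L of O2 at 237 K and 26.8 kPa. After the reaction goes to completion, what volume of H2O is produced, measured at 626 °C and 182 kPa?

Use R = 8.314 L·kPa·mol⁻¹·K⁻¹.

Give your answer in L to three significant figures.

n(NH3) = PV/RT = (1060 × 49.6) / (8.314 × 540) = 11.71 mol
n(O2) = PV/RT = (26.8 × 1620) / (8.314 × 237) = 22.03 mol
For 11.71 mol NH3, stoichiometry requires (5/4) × 11.71 = 14.64 mol O2; 22.03 mol is available, so NH3 is limiting.
n(H2O) = (6/4) × 11.71 = 17.57 mol
V(H2O) = nRT/P = 17.57 × 8.314 × 899.15 / 182 = 721.7 L

722 L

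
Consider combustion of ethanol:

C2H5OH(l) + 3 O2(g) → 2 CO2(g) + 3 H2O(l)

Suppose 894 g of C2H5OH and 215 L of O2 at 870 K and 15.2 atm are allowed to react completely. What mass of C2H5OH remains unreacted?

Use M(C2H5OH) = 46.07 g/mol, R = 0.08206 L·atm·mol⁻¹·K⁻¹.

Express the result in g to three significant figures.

191 g

n(C2H5OH) = 894 / 46.07 = 19.41 mol
n(O2) = PV/RT = (15.2 × 215) / (0.08206 × 870) = 45.78 mol
For 19.41 mol C2H5OH, stoichiometry requires (3/1) × 19.41 = 58.23 mol O2; 45.78 mol is available, so O2 is limiting.
n(C2H5OH) consumed = (1/3) × 45.78 = 15.26 mol; remaining = 19.41 − 15.26 = 4.150 mol
m(C2H5OH) = 4.150 × 46.07 = 191.2 g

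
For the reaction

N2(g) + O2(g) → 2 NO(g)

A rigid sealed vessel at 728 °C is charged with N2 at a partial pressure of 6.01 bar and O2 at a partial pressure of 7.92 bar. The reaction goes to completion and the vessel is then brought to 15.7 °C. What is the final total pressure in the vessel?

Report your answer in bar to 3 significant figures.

4.02 bar

With V and T fixed, P_i ∝ n_i, so the mole ratios apply directly to partial pressures at 728 °C.
P(O2) required for 6.01 bar of N2 = (1/1) × 6.01 = 6.010 bar; available 7.92 bar, so N2 is limiting.
P(O2) remaining = 7.92 − (1/1) × 6.01 = 1.910 bar
P(gaseous products) = (2)/1 × 6.01 = 12.02 bar
P_total at 728 °C = 1.910 + 12.02 = 13.93 bar
Scaling to 15.7 °C: P = 13.93 × 288.85/1001.15 = 4.019 bar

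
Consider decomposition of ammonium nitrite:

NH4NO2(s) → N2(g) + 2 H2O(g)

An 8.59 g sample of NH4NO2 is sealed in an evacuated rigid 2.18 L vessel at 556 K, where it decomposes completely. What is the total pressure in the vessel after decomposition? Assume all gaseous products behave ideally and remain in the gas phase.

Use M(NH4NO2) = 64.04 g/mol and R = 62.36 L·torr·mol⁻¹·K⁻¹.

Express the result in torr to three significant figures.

6400 torr

n(NH4NO2) = 8.59 / 64.04 = 0.1341 mol
n(gas produced) = (3/1) × 0.1341 = 0.4023 mol
P = nRT/V = 0.4023 × 62.36 × 556 / 2.18 = 6398 torr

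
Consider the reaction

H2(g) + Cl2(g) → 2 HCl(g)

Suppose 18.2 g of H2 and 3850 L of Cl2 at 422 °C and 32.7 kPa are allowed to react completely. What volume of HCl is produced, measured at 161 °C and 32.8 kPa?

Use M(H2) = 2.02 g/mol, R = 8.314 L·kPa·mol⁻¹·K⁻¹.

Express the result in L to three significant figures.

1980 L

n(H2) = 18.2 / 2.02 = 9.010 mol
n(Cl2) = PV/RT = (32.7 × 3850) / (8.314 × 695.15) = 21.78 mol
For 9.010 mol H2, stoichiometry requires (1/1) × 9.010 = 9.010 mol Cl2; 21.78 mol is available, so H2 is limiting.
n(HCl) = (2/1) × 9.010 = 18.02 mol
V(HCl) = nRT/P = 18.02 × 8.314 × 434.15 / 32.8 = 1983 L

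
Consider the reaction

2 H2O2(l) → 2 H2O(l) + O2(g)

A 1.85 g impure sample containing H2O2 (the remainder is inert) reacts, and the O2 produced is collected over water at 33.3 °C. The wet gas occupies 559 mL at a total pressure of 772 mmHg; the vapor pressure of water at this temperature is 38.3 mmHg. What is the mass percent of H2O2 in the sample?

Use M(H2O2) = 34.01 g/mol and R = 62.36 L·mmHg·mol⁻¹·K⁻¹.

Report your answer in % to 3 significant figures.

78.9 %

P(O2) = 772 − 38.3 = 733.7 mmHg
n(O2) = PV/RT = (733.7 × 0.5590) / (62.36 × 306.45) = 0.02146 mol
n(H2O2) = (2/1) × 0.02146 = 0.04292 mol
m(H2O2) = 0.04292 × 34.01 = 1.460 g
%H2O2 = 1.460 / 1.85 × 100 = 78.92%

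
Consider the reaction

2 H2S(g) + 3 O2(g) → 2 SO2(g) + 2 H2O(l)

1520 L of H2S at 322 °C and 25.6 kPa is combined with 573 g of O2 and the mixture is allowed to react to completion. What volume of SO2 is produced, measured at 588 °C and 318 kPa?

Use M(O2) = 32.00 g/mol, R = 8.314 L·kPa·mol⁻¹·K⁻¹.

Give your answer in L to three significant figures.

n(H2S) = PV/RT = (25.6 × 1520) / (8.314 × 595.15) = 7.864 mol
n(O2) = 573 / 32.00 = 17.91 mol
For 7.864 mol H2S, stoichiometry requires (3/2) × 7.864 = 11.80 mol O2; 17.91 mol is available, so H2S is limiting.
n(SO2) = (2/2) × 7.864 = 7.864 mol
V(SO2) = nRT/P = 7.864 × 8.314 × 861.15 / 318 = 177.1 L

177 L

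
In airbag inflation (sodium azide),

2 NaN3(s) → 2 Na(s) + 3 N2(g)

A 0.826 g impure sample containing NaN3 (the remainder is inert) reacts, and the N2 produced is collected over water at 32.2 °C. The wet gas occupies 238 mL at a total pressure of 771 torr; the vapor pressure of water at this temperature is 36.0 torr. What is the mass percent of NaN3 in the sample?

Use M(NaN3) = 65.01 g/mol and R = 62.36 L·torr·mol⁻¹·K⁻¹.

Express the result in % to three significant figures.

48.2 %

P(N2) = 771 − 36.0 = 735.0 torr
n(N2) = PV/RT = (735.0 × 0.2380) / (62.36 × 305.35) = 0.009187 mol
n(NaN3) = (2/3) × 0.009187 = 0.006125 mol
m(NaN3) = 0.006125 × 65.01 = 0.3982 g
%NaN3 = 0.3982 / 0.826 × 100 = 48.21%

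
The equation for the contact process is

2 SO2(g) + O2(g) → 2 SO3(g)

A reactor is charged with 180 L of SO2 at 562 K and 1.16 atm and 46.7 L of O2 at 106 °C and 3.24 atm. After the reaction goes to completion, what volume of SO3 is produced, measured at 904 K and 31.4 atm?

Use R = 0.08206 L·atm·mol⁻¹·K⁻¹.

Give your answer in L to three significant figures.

n(SO2) = PV/RT = (1.16 × 180) / (0.08206 × 562) = 4.528 mol
n(O2) = PV/RT = (3.24 × 46.7) / (0.08206 × 379.15) = 4.863 mol
For 4.528 mol SO2, stoichiometry requires (1/2) × 4.528 = 2.264 mol O2; 4.863 mol is available, so SO2 is limiting.
n(SO3) = (2/2) × 4.528 = 4.528 mol
V(SO3) = nRT/P = 4.528 × 0.08206 × 904 / 31.4 = 10.70 L

10.7 L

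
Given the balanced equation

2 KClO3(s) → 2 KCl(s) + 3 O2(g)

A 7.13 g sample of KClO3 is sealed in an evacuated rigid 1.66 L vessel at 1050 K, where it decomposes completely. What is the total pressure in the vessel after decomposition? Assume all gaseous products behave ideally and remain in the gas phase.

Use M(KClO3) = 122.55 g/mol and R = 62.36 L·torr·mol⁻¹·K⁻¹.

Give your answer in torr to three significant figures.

n(KClO3) = 7.13 / 122.55 = 0.05818 mol
n(gas produced) = (3/2) × 0.05818 = 0.08727 mol
P = nRT/V = 0.08727 × 62.36 × 1050 / 1.66 = 3442 torr

3440 torr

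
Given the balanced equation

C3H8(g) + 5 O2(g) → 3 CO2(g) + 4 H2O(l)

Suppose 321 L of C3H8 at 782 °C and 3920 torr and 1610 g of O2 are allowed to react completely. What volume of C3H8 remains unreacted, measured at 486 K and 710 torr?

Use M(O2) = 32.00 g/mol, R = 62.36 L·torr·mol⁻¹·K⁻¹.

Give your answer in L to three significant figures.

387 L

n(C3H8) = PV/RT = (3920 × 321) / (62.36 × 1055.15) = 19.12 mol
n(O2) = 1610 / 32.00 = 50.31 mol
For 19.12 mol C3H8, stoichiometry requires (5/1) × 19.12 = 95.60 mol O2; 50.31 mol is available, so O2 is limiting.
n(C3H8) consumed = (1/5) × 50.31 = 10.06 mol; remaining = 19.12 − 10.06 = 9.060 mol
V(C3H8) = nRT/P = 9.060 × 62.36 × 486 / 710 = 386.7 L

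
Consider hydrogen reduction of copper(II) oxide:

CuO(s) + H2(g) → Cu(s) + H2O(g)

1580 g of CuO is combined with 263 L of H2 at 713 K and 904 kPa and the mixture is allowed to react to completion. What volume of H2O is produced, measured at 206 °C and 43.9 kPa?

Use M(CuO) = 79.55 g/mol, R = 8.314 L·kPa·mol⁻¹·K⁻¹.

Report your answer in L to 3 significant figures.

1800 L

n(CuO) = 1580 / 79.55 = 19.86 mol
n(H2) = PV/RT = (904 × 263) / (8.314 × 713) = 40.11 mol
For 19.86 mol CuO, stoichiometry requires (1/1) × 19.86 = 19.86 mol H2; 40.11 mol is available, so CuO is limiting.
n(H2O) = (1/1) × 19.86 = 19.86 mol
V(H2O) = nRT/P = 19.86 × 8.314 × 479.15 / 43.9 = 1802 L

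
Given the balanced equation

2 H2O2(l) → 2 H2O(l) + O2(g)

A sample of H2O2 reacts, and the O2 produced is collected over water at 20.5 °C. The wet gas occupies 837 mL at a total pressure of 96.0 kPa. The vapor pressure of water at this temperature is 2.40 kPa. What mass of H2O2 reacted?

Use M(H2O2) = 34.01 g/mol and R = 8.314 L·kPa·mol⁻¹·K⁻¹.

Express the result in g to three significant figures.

P(O2) = 96.0 − 2.40 = 93.60 kPa
n(O2) = PV/RT = (93.60 × 0.8370) / (8.314 × 293.65) = 0.03209 mol
n(H2O2) = (2/1) × 0.03209 = 0.06418 mol
m(H2O2) = 0.06418 × 34.01 = 2.183 g

2.18 g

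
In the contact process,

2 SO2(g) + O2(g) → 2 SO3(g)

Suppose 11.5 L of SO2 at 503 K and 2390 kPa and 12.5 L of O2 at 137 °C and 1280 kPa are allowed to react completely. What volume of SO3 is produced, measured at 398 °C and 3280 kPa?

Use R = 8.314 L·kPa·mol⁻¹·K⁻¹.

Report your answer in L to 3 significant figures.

11.2 L

n(SO2) = PV/RT = (2390 × 11.5) / (8.314 × 503) = 6.572 mol
n(O2) = PV/RT = (1280 × 12.5) / (8.314 × 410.15) = 4.692 mol
For 6.572 mol SO2, stoichiometry requires (1/2) × 6.572 = 3.286 mol O2; 4.692 mol is available, so SO2 is limiting.
n(SO3) = (2/2) × 6.572 = 6.572 mol
V(SO3) = nRT/P = 6.572 × 8.314 × 671.15 / 3280 = 11.18 L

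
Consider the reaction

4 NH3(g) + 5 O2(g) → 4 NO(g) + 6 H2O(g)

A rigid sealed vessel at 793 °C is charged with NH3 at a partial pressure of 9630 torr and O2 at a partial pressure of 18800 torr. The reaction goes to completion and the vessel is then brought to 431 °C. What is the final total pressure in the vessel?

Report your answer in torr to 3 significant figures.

With V and T fixed, P_i ∝ n_i, so the mole ratios apply directly to partial pressures at 793 °C.
P(O2) required for 9630 torr of NH3 = (5/4) × 9630 = 12040 torr; available 18800 torr, so NH3 is limiting.
P(O2) remaining = 18800 − (5/4) × 9630 = 6762 torr
P(gaseous products) = (4+6)/4 × 9630 = 24080 torr
P_total at 793 °C = 6762 + 24080 = 30840 torr
Scaling to 431 °C: P = 30840 × 704.15/1066.15 = 20370 torr

20400 torr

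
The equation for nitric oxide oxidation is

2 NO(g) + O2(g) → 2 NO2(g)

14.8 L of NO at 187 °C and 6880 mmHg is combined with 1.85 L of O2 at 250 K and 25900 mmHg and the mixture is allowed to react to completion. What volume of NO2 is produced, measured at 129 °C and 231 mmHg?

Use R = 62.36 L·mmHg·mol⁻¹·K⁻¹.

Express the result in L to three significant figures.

385 L

n(NO) = PV/RT = (6880 × 14.8) / (62.36 × 460.15) = 3.548 mol
n(O2) = PV/RT = (25900 × 1.85) / (62.36 × 250) = 3.073 mol
For 3.548 mol NO, stoichiometry requires (1/2) × 3.548 = 1.774 mol O2; 3.073 mol is available, so NO is limiting.
n(NO2) = (2/2) × 3.548 = 3.548 mol
V(NO2) = nRT/P = 3.548 × 62.36 × 402.15 / 231 = 385.2 L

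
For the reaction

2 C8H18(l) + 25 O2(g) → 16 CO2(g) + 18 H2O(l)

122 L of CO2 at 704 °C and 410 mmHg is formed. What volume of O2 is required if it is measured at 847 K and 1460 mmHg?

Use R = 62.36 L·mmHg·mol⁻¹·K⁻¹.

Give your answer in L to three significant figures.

n(CO2) = PV/RT = (410 × 122) / (62.36 × 977.15) = 0.8209 mol
n(O2) = (25/16) × 0.8209 = 1.283 mol
V = nRT/P = 1.283 × 62.36 × 847 / 1460 = 46.42 L

46.4 L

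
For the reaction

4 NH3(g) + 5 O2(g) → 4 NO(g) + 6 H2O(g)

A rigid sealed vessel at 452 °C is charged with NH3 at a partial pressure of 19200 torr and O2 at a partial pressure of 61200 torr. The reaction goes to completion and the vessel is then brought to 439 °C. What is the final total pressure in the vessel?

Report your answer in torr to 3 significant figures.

83700 torr

Because the vessel is rigid and T is held at 452 °C, work the stoichiometry in partial pressures (P_i = n_iRT/V).
P(O2) required for 19200 torr of NH3 = (5/4) × 19200 = 24000 torr; available 61200 torr, so NH3 is limiting.
P(O2) remaining = 61200 − (5/4) × 19200 = 37200 torr
P(gaseous products) = (4+6)/4 × 19200 = 48000 torr
P_total at 452 °C = 37200 + 48000 = 85200 torr
Scaling to 439 °C: P = 85200 × 712.15/725.15 = 83670 torr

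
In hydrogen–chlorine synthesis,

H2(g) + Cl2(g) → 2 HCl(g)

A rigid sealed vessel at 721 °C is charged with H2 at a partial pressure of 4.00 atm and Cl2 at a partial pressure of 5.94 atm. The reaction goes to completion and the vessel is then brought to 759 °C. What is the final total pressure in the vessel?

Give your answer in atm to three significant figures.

10.3 atm

At constant V, partial pressures at 721 °C are proportional to moles, so apply stoichiometry directly to pressures.
P(Cl2) required for 4.00 atm of H2 = (1/1) × 4.00 = 4.000 atm; available 5.94 atm, so H2 is limiting.
P(Cl2) remaining = 5.94 − (1/1) × 4.00 = 1.940 atm
P(gaseous products) = (2)/1 × 4.00 = 8.000 atm
P_total at 721 °C = 1.940 + 8.000 = 9.940 atm
Scaling to 759 °C: P = 9.940 × 1032.15/994.15 = 10.32 atm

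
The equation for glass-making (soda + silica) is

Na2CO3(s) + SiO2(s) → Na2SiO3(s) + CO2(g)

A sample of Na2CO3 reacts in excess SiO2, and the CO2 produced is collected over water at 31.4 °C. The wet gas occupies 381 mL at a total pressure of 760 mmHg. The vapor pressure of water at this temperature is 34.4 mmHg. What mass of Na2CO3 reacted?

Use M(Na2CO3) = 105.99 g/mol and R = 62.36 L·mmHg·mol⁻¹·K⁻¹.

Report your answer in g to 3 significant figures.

1.54 g

P(CO2) = 760 − 34.4 = 725.6 mmHg
n(CO2) = PV/RT = (725.6 × 0.3810) / (62.36 × 304.55) = 0.01456 mol
n(Na2CO3) = (1/1) × 0.01456 = 0.01456 mol
m(Na2CO3) = 0.01456 × 105.99 = 1.543 g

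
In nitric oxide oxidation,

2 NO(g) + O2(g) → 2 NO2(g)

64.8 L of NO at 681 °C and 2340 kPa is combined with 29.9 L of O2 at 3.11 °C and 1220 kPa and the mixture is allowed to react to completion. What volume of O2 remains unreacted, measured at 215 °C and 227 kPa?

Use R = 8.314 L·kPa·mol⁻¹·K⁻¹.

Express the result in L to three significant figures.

113 L

n(NO) = PV/RT = (2340 × 64.8) / (8.314 × 954.15) = 19.11 mol
n(O2) = PV/RT = (1220 × 29.9) / (8.314 × 276.26) = 15.88 mol
For 19.11 mol NO, stoichiometry requires (1/2) × 19.11 = 9.555 mol O2; 15.88 mol is available, so NO is limiting.
n(O2) consumed = (1/2) × 19.11 = 9.555 mol; remaining = 15.88 − 9.555 = 6.325 mol
V(O2) = nRT/P = 6.325 × 8.314 × 488.15 / 227 = 113.1 L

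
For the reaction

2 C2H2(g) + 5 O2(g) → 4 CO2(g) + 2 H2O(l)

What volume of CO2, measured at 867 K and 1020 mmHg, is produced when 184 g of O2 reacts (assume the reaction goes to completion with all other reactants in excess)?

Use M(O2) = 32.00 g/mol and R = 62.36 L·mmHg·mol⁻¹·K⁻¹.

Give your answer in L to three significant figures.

244 L

n(O2) = 184.0 / 32.00 = 5.750 mol
n(CO2) = (4/5) × 5.750 = 4.600 mol
V = nRT/P = 4.600 × 62.36 × 867 / 1020 = 243.8 L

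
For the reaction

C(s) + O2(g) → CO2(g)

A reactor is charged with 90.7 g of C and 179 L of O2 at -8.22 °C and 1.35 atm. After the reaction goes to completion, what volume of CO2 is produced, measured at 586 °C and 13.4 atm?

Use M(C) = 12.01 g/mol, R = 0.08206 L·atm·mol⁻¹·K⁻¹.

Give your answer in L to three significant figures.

39.7 L

n(C) = 90.7 / 12.01 = 7.552 mol
n(O2) = PV/RT = (1.35 × 179) / (0.08206 × 264.93) = 11.12 mol
For 7.552 mol C, stoichiometry requires (1/1) × 7.552 = 7.552 mol O2; 11.12 mol is available, so C is limiting.
n(CO2) = (1/1) × 7.552 = 7.552 mol
V(CO2) = nRT/P = 7.552 × 0.08206 × 859.15 / 13.4 = 39.73 L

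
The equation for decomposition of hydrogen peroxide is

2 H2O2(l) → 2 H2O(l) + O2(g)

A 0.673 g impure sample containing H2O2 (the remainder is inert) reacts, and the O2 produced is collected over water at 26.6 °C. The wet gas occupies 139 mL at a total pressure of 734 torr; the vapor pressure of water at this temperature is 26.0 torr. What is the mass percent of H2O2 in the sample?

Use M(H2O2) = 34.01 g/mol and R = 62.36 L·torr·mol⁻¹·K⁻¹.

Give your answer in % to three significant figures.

53.2 %

P(O2) = 734 − 26.0 = 708.0 torr
n(O2) = PV/RT = (708.0 × 0.1390) / (62.36 × 299.75) = 0.005265 mol
n(H2O2) = (2/1) × 0.005265 = 0.01053 mol
m(H2O2) = 0.01053 × 34.01 = 0.3581 g
%H2O2 = 0.3581 / 0.673 × 100 = 53.21%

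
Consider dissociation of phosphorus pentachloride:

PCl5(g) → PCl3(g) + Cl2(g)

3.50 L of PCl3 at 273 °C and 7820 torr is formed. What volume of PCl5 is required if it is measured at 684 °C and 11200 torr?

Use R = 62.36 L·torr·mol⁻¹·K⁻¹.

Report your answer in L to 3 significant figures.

4.28 L

n(PCl3) = PV/RT = (7820 × 3.50) / (62.36 × 546.15) = 0.8036 mol
n(PCl5) = (1/1) × 0.8036 = 0.8036 mol
V = nRT/P = 0.8036 × 62.36 × 957.15 / 11200 = 4.283 L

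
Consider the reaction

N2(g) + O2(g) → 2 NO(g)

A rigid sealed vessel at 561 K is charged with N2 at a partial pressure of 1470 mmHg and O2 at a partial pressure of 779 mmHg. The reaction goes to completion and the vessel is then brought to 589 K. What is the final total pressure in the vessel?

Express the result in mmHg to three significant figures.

2360 mmHg

Because the vessel is rigid and T is held at 561 K, work the stoichiometry in partial pressures (P_i = n_iRT/V).
P(O2) required for 1470 mmHg of N2 = (1/1) × 1470 = 1470 mmHg; available 779 mmHg, so O2 is limiting.
P(N2) remaining = 1470 − (1/1) × 779 = 691.0 mmHg
P(gaseous products) = (2)/1 × 779 = 1558 mmHg
P_total at 561 K = 691.0 + 1558 = 2249 mmHg
Scaling to 589 K: P = 2249 × 589/561 = 2361 mmHg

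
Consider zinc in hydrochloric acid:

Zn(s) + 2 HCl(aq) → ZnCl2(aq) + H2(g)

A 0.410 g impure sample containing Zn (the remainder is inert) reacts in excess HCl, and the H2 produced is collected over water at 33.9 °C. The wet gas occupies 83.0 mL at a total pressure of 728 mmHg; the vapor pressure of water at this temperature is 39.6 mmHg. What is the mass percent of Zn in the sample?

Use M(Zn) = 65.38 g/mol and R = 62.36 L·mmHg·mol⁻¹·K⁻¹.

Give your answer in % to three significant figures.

P(H2) = 728 − 39.6 = 688.4 mmHg
n(H2) = PV/RT = (688.4 × 0.08300) / (62.36 × 307.05) = 0.002984 mol
n(Zn) = (1/1) × 0.002984 = 0.002984 mol
m(Zn) = 0.002984 × 65.38 = 0.1951 g
%Zn = 0.1951 / 0.410 × 100 = 47.59%

47.6 %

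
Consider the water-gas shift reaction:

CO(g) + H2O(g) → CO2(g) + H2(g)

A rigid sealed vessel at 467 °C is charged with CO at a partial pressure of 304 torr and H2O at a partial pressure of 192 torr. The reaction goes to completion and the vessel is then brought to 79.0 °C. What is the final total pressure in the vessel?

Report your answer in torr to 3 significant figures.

236 torr

With V and T fixed, P_i ∝ n_i, so the mole ratios apply directly to partial pressures at 467 °C.
P(H2O) required for 304 torr of CO = (1/1) × 304 = 304.0 torr; available 192 torr, so H2O is limiting.
P(CO) remaining = 304 − (1/1) × 192 = 112.0 torr
P(gaseous products) = (1+1)/1 × 192 = 384.0 torr
P_total at 467 °C = 112.0 + 384.0 = 496.0 torr
Scaling to 79.0 °C: P = 496.0 × 352.15/740.15 = 236.0 torr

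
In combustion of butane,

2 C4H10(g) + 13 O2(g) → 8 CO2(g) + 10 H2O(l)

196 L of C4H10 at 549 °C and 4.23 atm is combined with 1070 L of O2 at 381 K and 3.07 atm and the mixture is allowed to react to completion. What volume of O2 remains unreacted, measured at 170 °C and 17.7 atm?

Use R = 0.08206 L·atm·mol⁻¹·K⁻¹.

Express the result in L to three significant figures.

51.8 L

n(C4H10) = PV/RT = (4.23 × 196) / (0.08206 × 822.15) = 12.29 mol
n(O2) = PV/RT = (3.07 × 1070) / (0.08206 × 381) = 105.1 mol
For 12.29 mol C4H10, stoichiometry requires (13/2) × 12.29 = 79.88 mol O2; 105.1 mol is available, so C4H10 is limiting.
n(O2) consumed = (13/2) × 12.29 = 79.88 mol; remaining = 105.1 − 79.88 = 25.22 mol
V(O2) = nRT/P = 25.22 × 0.08206 × 443.15 / 17.7 = 51.81 L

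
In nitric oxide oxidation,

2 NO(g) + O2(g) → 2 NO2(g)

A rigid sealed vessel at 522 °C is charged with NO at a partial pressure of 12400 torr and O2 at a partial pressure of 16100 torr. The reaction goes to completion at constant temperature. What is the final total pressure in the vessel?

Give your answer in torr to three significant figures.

At constant V, partial pressures at 522 °C are proportional to moles, so apply stoichiometry directly to pressures.
P(O2) required for 12400 torr of NO = (1/2) × 12400 = 6200 torr; available 16100 torr, so NO is limiting.
P(O2) remaining = 16100 − (1/2) × 12400 = 9900 torr
P(gaseous products) = (2)/2 × 12400 = 12400 torr
P_total at 522 °C = 9900 + 12400 = 22300 torr

22300 torr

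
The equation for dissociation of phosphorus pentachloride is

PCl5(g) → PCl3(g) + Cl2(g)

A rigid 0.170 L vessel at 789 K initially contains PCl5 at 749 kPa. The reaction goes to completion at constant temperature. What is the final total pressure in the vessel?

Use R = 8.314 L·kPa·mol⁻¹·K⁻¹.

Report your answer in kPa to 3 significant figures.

At constant T and V, P ∝ n(gas): 1 mol gas → 2 mol gas.
P_final = (2/1) × 749 = 1498 kPa

1500 kPa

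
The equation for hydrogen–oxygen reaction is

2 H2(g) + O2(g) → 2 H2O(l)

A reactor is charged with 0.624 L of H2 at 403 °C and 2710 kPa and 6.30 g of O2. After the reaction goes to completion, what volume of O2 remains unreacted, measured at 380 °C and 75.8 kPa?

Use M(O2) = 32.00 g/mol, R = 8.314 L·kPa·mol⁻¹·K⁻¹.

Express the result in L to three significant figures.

n(H2) = PV/RT = (2710 × 0.624) / (8.314 × 676.15) = 0.3008 mol
n(O2) = 6.30 / 32.00 = 0.1969 mol
For 0.3008 mol H2, stoichiometry requires (1/2) × 0.3008 = 0.1504 mol O2; 0.1969 mol is available, so H2 is limiting.
n(O2) consumed = (1/2) × 0.3008 = 0.1504 mol; remaining = 0.1969 − 0.1504 = 0.04650 mol
V(O2) = nRT/P = 0.04650 × 8.314 × 653.15 / 75.8 = 3.331 L

3.33 L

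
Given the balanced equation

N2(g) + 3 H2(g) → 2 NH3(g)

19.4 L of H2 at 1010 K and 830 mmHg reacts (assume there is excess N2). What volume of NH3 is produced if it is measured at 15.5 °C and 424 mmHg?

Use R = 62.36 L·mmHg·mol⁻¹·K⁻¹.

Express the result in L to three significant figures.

n(H2) = PV/RT = (830 × 19.4) / (62.36 × 1010) = 0.2557 mol
n(NH3) = (2/3) × 0.2557 = 0.1705 mol
V = nRT/P = 0.1705 × 62.36 × 288.65 / 424 = 7.238 L

7.24 L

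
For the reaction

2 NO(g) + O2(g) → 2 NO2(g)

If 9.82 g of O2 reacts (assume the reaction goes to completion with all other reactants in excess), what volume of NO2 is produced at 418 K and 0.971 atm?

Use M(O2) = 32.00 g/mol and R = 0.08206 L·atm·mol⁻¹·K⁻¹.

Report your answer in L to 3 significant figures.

21.7 L

n(O2) = 9.820 / 32.00 = 0.3069 mol
n(NO2) = (2/1) × 0.3069 = 0.6138 mol
V = nRT/P = 0.6138 × 0.08206 × 418 / 0.971 = 21.68 L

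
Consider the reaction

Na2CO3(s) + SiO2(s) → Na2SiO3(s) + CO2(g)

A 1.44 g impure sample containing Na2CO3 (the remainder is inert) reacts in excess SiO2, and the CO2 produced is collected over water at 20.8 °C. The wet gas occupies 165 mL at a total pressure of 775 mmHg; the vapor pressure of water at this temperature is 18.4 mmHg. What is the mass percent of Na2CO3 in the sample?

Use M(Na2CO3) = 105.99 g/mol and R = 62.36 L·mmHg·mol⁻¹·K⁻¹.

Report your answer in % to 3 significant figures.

P(CO2) = 775 − 18.4 = 756.6 mmHg
n(CO2) = PV/RT = (756.6 × 0.1650) / (62.36 × 293.95) = 0.006810 mol
n(Na2CO3) = (1/1) × 0.006810 = 0.006810 mol
m(Na2CO3) = 0.006810 × 105.99 = 0.7218 g
%Na2CO3 = 0.7218 / 1.44 × 100 = 50.13%

50.1 %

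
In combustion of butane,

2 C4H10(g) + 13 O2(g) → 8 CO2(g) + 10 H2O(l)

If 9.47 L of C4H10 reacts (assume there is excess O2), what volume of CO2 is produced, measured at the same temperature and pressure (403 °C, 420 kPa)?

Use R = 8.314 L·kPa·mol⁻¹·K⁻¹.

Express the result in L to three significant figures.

37.9 L

At constant T and P, gas volumes are in the mole ratio: V(CO2) = (8/2) × 9.47 = 37.88 L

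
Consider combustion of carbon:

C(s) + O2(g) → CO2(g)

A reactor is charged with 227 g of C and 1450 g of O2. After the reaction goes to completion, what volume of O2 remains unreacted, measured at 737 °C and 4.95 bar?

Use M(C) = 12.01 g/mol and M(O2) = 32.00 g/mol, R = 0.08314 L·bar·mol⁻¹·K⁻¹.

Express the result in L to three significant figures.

n(C) = 227 / 12.01 = 18.90 mol
n(O2) = 1450 / 32.00 = 45.31 mol
For 18.90 mol C, stoichiometry requires (1/1) × 18.90 = 18.90 mol O2; 45.31 mol is available, so C is limiting.
n(O2) consumed = (1/1) × 18.90 = 18.90 mol; remaining = 45.31 − 18.90 = 26.41 mol
V(O2) = nRT/P = 26.41 × 0.08314 × 1010.15 / 4.95 = 448.1 L

448 L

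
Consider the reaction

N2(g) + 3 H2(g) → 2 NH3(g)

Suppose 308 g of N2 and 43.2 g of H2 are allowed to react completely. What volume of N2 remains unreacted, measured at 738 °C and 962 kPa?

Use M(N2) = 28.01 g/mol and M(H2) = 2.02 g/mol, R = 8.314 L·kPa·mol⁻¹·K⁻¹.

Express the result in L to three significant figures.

n(N2) = 308 / 28.01 = 11.00 mol
n(H2) = 43.2 / 2.02 = 21.39 mol
For 11.00 mol N2, stoichiometry requires (3/1) × 11.00 = 33.00 mol H2; 21.39 mol is available, so H2 is limiting.
n(N2) consumed = (1/3) × 21.39 = 7.130 mol; remaining = 11.00 − 7.130 = 3.870 mol
V(N2) = nRT/P = 3.870 × 8.314 × 1011.15 / 962 = 33.82 L

33.8 L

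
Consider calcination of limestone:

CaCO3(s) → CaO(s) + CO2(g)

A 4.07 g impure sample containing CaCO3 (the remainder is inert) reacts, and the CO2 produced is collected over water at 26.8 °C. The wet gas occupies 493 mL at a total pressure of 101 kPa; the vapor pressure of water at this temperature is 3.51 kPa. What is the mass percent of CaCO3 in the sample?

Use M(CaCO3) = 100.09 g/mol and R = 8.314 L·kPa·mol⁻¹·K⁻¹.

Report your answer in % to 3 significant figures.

P(CO2) = 101 − 3.51 = 97.49 kPa
n(CO2) = PV/RT = (97.49 × 0.4930) / (8.314 × 299.95) = 0.01927 mol
n(CaCO3) = (1/1) × 0.01927 = 0.01927 mol
m(CaCO3) = 0.01927 × 100.09 = 1.929 g
%CaCO3 = 1.929 / 4.07 × 100 = 47.40%

47.4 %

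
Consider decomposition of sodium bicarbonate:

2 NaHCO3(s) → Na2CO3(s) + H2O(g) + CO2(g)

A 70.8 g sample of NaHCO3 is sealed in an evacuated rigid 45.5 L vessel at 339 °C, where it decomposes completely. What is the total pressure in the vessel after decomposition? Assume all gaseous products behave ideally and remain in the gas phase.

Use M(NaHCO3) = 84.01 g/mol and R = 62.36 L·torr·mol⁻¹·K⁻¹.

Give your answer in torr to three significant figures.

707 torr

n(NaHCO3) = 70.8 / 84.01 = 0.8428 mol
n(gas produced) = (2/2) × 0.8428 = 0.8428 mol
P = nRT/V = 0.8428 × 62.36 × 612.15 / 45.5 = 707.1 torr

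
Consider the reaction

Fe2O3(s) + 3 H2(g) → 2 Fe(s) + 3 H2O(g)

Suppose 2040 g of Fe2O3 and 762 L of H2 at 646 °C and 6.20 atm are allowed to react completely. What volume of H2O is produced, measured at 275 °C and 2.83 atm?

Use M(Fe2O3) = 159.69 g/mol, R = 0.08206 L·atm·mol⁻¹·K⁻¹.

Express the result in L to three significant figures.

609 L

n(Fe2O3) = 2040 / 159.69 = 12.77 mol
n(H2) = PV/RT = (6.20 × 762) / (0.08206 × 919.15) = 62.64 mol
For 12.77 mol Fe2O3, stoichiometry requires (3/1) × 12.77 = 38.31 mol H2; 62.64 mol is available, so Fe2O3 is limiting.
n(H2O) = (3/1) × 12.77 = 38.31 mol
V(H2O) = nRT/P = 38.31 × 0.08206 × 548.15 / 2.83 = 608.9 L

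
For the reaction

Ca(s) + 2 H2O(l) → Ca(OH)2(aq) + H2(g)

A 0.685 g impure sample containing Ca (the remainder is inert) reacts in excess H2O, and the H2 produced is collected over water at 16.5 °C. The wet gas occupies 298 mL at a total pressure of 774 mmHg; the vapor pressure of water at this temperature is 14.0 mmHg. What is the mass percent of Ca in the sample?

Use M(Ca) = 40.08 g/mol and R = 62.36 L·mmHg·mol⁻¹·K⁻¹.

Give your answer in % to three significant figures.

73.4 %

P(H2) = 774 − 14.0 = 760.0 mmHg
n(H2) = PV/RT = (760.0 × 0.2980) / (62.36 × 289.65) = 0.01254 mol
n(Ca) = (1/1) × 0.01254 = 0.01254 mol
m(Ca) = 0.01254 × 40.08 = 0.5026 g
%Ca = 0.5026 / 0.685 × 100 = 73.37%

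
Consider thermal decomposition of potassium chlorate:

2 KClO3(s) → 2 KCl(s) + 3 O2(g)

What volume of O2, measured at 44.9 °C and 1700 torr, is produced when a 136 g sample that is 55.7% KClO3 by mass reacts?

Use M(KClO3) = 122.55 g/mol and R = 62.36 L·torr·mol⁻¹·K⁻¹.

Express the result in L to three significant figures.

10.8 L

mass of KClO3 = 136 × 55.7/100 = 75.75 g
n(KClO3) = 75.75 / 122.55 = 0.6181 mol
n(O2) = (3/2) × 0.6181 = 0.9271 mol
V = nRT/P = 0.9271 × 62.36 × 318.05 / 1700 = 10.82 L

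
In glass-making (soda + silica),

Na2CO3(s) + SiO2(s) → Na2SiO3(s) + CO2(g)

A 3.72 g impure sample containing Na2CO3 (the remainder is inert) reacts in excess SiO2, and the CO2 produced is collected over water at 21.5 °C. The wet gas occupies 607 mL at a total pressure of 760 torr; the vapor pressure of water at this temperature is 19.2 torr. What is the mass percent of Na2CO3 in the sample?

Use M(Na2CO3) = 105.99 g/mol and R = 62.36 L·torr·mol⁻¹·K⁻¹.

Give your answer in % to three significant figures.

69.7 %

P(CO2) = 760 − 19.2 = 740.8 torr
n(CO2) = PV/RT = (740.8 × 0.6070) / (62.36 × 294.65) = 0.02447 mol
n(Na2CO3) = (1/1) × 0.02447 = 0.02447 mol
m(Na2CO3) = 0.02447 × 105.99 = 2.594 g
%Na2CO3 = 2.594 / 3.72 × 100 = 69.73%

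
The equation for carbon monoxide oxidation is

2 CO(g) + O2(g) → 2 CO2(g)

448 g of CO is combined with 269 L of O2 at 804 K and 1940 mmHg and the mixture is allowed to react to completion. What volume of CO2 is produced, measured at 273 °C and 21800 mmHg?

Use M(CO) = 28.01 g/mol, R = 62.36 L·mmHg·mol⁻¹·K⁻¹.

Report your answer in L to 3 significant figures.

25.0 L

n(CO) = 448 / 28.01 = 15.99 mol
n(O2) = PV/RT = (1940 × 269) / (62.36 × 804) = 10.41 mol
For 15.99 mol CO, stoichiometry requires (1/2) × 15.99 = 7.995 mol O2; 10.41 mol is available, so CO is limiting.
n(CO2) = (2/2) × 15.99 = 15.99 mol
V(CO2) = nRT/P = 15.99 × 62.36 × 546.15 / 21800 = 24.98 L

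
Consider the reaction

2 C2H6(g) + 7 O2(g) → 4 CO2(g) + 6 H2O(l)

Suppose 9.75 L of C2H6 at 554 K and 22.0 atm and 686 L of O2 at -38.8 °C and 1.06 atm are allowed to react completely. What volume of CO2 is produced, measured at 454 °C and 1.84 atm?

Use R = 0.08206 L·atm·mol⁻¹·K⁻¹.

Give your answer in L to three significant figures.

n(C2H6) = PV/RT = (22.0 × 9.75) / (0.08206 × 554) = 4.718 mol
n(O2) = PV/RT = (1.06 × 686) / (0.08206 × 234.35) = 37.81 mol
For 4.718 mol C2H6, stoichiometry requires (7/2) × 4.718 = 16.51 mol O2; 37.81 mol is available, so C2H6 is limiting.
n(CO2) = (4/2) × 4.718 = 9.436 mol
V(CO2) = nRT/P = 9.436 × 0.08206 × 727.15 / 1.84 = 306.0 L

306 L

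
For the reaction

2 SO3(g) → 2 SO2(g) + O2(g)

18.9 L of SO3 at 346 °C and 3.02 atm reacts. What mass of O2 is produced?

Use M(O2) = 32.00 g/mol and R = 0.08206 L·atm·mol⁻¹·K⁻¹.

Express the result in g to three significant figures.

n(SO3) = PV/RT = (3.02 × 18.9) / (0.08206 × 619.15) = 1.123 mol
n(O2) = (1/2) × 1.123 = 0.5615 mol
m(O2) = 0.5615 × 32.00 = 17.97 g

18.0 g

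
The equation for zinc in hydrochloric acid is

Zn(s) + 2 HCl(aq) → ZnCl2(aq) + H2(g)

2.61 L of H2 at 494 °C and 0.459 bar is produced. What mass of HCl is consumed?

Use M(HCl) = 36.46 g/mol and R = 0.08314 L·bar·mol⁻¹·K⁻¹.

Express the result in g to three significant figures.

n(H2) = PV/RT = (0.459 × 2.61) / (0.08314 × 767.15) = 0.01878 mol
n(HCl) = (2/1) × 0.01878 = 0.03756 mol
m(HCl) = 0.03756 × 36.46 = 1.369 g

1.37 g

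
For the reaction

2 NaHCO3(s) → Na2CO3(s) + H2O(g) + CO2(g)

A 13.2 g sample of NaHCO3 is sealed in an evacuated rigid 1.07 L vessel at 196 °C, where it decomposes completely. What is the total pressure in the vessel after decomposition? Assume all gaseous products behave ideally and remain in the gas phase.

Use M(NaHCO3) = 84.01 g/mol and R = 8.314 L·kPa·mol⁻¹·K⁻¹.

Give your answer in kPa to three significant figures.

n(NaHCO3) = 13.2 / 84.01 = 0.1571 mol
n(gas produced) = (2/2) × 0.1571 = 0.1571 mol
P = nRT/V = 0.1571 × 8.314 × 469.15 / 1.07 = 572.7 kPa

573 kPa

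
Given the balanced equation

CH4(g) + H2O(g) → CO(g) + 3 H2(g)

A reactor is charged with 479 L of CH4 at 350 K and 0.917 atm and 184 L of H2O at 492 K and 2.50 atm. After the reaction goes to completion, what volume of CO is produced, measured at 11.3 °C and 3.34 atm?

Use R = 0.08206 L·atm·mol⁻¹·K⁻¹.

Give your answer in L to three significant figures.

n(CH4) = PV/RT = (0.917 × 479) / (0.08206 × 350) = 15.29 mol
n(H2O) = PV/RT = (2.50 × 184) / (0.08206 × 492) = 11.39 mol
For 15.29 mol CH4, stoichiometry requires (1/1) × 15.29 = 15.29 mol H2O; 11.39 mol is available, so H2O is limiting.
n(CO) = (1/1) × 11.39 = 11.39 mol
V(CO) = nRT/P = 11.39 × 0.08206 × 284.45 / 3.34 = 79.60 L

79.6 L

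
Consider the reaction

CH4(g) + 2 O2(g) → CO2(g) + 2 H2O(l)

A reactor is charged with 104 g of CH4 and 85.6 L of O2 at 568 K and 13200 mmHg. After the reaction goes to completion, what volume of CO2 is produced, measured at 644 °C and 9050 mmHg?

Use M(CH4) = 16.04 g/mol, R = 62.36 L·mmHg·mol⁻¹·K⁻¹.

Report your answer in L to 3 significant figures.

n(CH4) = 104 / 16.04 = 6.484 mol
n(O2) = PV/RT = (13200 × 85.6) / (62.36 × 568) = 31.90 mol
For 6.484 mol CH4, stoichiometry requires (2/1) × 6.484 = 12.97 mol O2; 31.90 mol is available, so CH4 is limiting.
n(CO2) = (1/1) × 6.484 = 6.484 mol
V(CO2) = nRT/P = 6.484 × 62.36 × 917.15 / 9050 = 40.98 L

41.0 L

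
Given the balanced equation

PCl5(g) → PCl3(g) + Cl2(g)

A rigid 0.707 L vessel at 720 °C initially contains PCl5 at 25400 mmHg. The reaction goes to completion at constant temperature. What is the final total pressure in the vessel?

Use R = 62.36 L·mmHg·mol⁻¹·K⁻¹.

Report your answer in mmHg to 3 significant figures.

Rigid vessel, constant T ⇒ P scales with total gas moles (1 → 2).
P_final = (2/1) × 25400 = 50800 mmHg

50800 mmHg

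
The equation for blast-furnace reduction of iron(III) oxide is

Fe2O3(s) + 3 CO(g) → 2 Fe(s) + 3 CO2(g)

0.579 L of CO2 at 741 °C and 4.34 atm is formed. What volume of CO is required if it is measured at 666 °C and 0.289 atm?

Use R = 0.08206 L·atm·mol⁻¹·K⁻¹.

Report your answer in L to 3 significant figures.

8.05 L

n(CO2) = PV/RT = (4.34 × 0.579) / (0.08206 × 1014.15) = 0.03019 mol
n(CO) = (3/3) × 0.03019 = 0.03019 mol
V = nRT/P = 0.03019 × 0.08206 × 939.15 / 0.289 = 8.051 L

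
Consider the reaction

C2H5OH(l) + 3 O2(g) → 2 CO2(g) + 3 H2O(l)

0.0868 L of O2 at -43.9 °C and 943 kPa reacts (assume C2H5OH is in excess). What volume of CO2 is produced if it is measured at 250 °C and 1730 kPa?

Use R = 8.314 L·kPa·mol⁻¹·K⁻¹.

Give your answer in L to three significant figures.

0.0720 L

n(O2) = PV/RT = (943 × 0.0868) / (8.314 × 229.25) = 0.04294 mol
n(CO2) = (2/3) × 0.04294 = 0.02863 mol
V = nRT/P = 0.02863 × 8.314 × 523.15 / 1730 = 0.07198 L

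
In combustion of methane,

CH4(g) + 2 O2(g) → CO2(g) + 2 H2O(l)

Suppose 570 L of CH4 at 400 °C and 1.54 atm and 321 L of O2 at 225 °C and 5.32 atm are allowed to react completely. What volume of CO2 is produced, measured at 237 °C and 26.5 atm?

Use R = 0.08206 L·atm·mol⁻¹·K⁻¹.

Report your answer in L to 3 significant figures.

25.1 L

n(CH4) = PV/RT = (1.54 × 570) / (0.08206 × 673.15) = 15.89 mol
n(O2) = PV/RT = (5.32 × 321) / (0.08206 × 498.15) = 41.78 mol
For 15.89 mol CH4, stoichiometry requires (2/1) × 15.89 = 31.78 mol O2; 41.78 mol is available, so CH4 is limiting.
n(CO2) = (1/1) × 15.89 = 15.89 mol
V(CO2) = nRT/P = 15.89 × 0.08206 × 510.15 / 26.5 = 25.10 L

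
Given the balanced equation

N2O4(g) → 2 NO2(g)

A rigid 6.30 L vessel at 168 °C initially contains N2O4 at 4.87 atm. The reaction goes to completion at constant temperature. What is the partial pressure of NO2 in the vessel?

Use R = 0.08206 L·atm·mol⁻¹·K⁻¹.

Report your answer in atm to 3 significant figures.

9.74 atm

n(N2O4)₀ = PV/RT = (4.87 × 6.30) / (0.08206 × 441.15) = 0.8475 mol
n(NO2) = (2/1) × 0.8475 = 1.695 mol
P(NO2) = nRT/V = 1.695 × 0.08206 × 441.15 / 6.30 = 9.740 atm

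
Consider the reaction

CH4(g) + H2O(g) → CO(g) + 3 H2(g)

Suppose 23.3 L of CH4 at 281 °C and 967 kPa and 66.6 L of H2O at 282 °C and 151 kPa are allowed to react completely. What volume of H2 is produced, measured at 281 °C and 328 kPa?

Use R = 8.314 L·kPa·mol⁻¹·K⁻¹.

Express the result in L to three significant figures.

91.8 L

n(CH4) = PV/RT = (967 × 23.3) / (8.314 × 554.15) = 4.890 mol
n(H2O) = PV/RT = (151 × 66.6) / (8.314 × 555.15) = 2.179 mol
For 4.890 mol CH4, stoichiometry requires (1/1) × 4.890 = 4.890 mol H2O; 2.179 mol is available, so H2O is limiting.
n(H2) = (3/1) × 2.179 = 6.537 mol
V(H2) = nRT/P = 6.537 × 8.314 × 554.15 / 328 = 91.82 L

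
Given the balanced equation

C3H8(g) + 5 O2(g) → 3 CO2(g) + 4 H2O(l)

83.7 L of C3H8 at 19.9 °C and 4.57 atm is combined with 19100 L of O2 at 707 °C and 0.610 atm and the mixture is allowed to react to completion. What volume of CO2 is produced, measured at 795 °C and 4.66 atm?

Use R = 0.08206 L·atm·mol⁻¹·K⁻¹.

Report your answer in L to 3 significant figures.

898 L

n(C3H8) = PV/RT = (4.57 × 83.7) / (0.08206 × 293.05) = 15.91 mol
n(O2) = PV/RT = (0.610 × 19100) / (0.08206 × 980.15) = 144.9 mol
For 15.91 mol C3H8, stoichiometry requires (5/1) × 15.91 = 79.55 mol O2; 144.9 mol is available, so C3H8 is limiting.
n(CO2) = (3/1) × 15.91 = 47.73 mol
V(CO2) = nRT/P = 47.73 × 0.08206 × 1068.15 / 4.66 = 897.8 L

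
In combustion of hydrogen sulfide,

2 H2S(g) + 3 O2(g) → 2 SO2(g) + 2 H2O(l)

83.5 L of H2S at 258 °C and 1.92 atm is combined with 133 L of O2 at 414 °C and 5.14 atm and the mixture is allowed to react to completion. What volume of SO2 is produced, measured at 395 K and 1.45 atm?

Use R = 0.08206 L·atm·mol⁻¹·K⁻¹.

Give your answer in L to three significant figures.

82.2 L

n(H2S) = PV/RT = (1.92 × 83.5) / (0.08206 × 531.15) = 3.678 mol
n(O2) = PV/RT = (5.14 × 133) / (0.08206 × 687.15) = 12.12 mol
For 3.678 mol H2S, stoichiometry requires (3/2) × 3.678 = 5.517 mol O2; 12.12 mol is available, so H2S is limiting.
n(SO2) = (2/2) × 3.678 = 3.678 mol
V(SO2) = nRT/P = 3.678 × 0.08206 × 395 / 1.45 = 82.22 L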